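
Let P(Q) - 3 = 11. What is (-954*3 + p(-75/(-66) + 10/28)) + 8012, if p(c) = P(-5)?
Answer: 5164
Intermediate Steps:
P(Q) = 14 (P(Q) = 3 + 11 = 14)
p(c) = 14
(-954*3 + p(-75/(-66) + 10/28)) + 8012 = (-954*3 + 14) + 8012 = (-2862 + 14) + 8012 = -2848 + 8012 = 5164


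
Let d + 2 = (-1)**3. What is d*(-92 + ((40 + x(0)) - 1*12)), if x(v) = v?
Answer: 192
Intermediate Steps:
d = -3 (d = -2 + (-1)**3 = -2 - 1 = -3)
d*(-92 + ((40 + x(0)) - 1*12)) = -3*(-92 + ((40 + 0) - 1*12)) = -3*(-92 + (40 - 12)) = -3*(-92 + 28) = -3*(-64) = 192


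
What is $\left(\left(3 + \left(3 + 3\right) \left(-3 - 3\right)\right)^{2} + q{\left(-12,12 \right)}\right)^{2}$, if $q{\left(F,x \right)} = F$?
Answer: $1159929$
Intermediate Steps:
$\left(\left(3 + \left(3 + 3\right) \left(-3 - 3\right)\right)^{2} + q{\left(-12,12 \right)}\right)^{2} = \left(\left(3 + \left(3 + 3\right) \left(-3 - 3\right)\right)^{2} - 12\right)^{2} = \left(\left(3 + 6 \left(-6\right)\right)^{2} - 12\right)^{2} = \left(\left(3 - 36\right)^{2} - 12\right)^{2} = \left(\left(-33\right)^{2} - 12\right)^{2} = \left(1089 - 12\right)^{2} = 1077^{2} = 1159929$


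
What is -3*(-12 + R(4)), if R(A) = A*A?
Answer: -12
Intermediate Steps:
R(A) = A²
-3*(-12 + R(4)) = -3*(-12 + 4²) = -3*(-12 + 16) = -3*4 = -12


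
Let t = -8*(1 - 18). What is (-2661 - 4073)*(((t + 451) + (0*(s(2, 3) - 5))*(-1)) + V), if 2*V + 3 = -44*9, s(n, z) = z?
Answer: -2609425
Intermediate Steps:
V = -399/2 (V = -3/2 + (-44*9)/2 = -3/2 + (½)*(-396) = -3/2 - 198 = -399/2 ≈ -199.50)
t = 136 (t = -8*(-17) = 136)
(-2661 - 4073)*(((t + 451) + (0*(s(2, 3) - 5))*(-1)) + V) = (-2661 - 4073)*(((136 + 451) + (0*(3 - 5))*(-1)) - 399/2) = -6734*((587 + (0*(-2))*(-1)) - 399/2) = -6734*((587 + 0*(-1)) - 399/2) = -6734*((587 + 0) - 399/2) = -6734*(587 - 399/2) = -6734*775/2 = -2609425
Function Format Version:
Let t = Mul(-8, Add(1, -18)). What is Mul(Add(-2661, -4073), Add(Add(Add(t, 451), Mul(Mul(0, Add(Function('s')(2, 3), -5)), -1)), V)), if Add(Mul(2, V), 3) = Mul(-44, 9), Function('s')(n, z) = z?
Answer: -2609425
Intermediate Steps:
V = Rational(-399, 2) (V = Add(Rational(-3, 2), Mul(Rational(1, 2), Mul(-44, 9))) = Add(Rational(-3, 2), Mul(Rational(1, 2), -396)) = Add(Rational(-3, 2), -198) = Rational(-399, 2) ≈ -199.50)
t = 136 (t = Mul(-8, -17) = 136)
Mul(Add(-2661, -4073), Add(Add(Add(t, 451), Mul(Mul(0, Add(Function('s')(2, 3), -5)), -1)), V)) = Mul(Add(-2661, -4073), Add(Add(Add(136, 451), Mul(Mul(0, Add(3, -5)), -1)), Rational(-399, 2))) = Mul(-6734, Add(Add(587, Mul(Mul(0, -2), -1)), Rational(-399, 2))) = Mul(-6734, Add(Add(587, Mul(0, -1)), Rational(-399, 2))) = Mul(-6734, Add(Add(587, 0), Rational(-399, 2))) = Mul(-6734, Add(587, Rational(-399, 2))) = Mul(-6734, Rational(775, 2)) = -2609425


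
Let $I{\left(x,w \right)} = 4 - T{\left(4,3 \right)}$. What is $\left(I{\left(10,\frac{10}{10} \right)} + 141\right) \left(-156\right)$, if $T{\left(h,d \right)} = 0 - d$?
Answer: $-23088$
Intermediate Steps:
$T{\left(h,d \right)} = - d$
$I{\left(x,w \right)} = 7$ ($I{\left(x,w \right)} = 4 - \left(-1\right) 3 = 4 - -3 = 4 + 3 = 7$)
$\left(I{\left(10,\frac{10}{10} \right)} + 141\right) \left(-156\right) = \left(7 + 141\right) \left(-156\right) = 148 \left(-156\right) = -23088$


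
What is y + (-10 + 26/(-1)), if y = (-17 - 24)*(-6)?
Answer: 210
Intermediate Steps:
y = 246 (y = -41*(-6) = 246)
y + (-10 + 26/(-1)) = 246 + (-10 + 26/(-1)) = 246 + (-10 + 26*(-1)) = 246 + (-10 - 26) = 246 - 36 = 210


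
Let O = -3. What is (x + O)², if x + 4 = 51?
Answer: 1936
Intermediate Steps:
x = 47 (x = -4 + 51 = 47)
(x + O)² = (47 - 3)² = 44² = 1936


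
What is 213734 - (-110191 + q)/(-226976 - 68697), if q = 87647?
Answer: 63195350438/295673 ≈ 2.1373e+5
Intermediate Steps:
213734 - (-110191 + q)/(-226976 - 68697) = 213734 - (-110191 + 87647)/(-226976 - 68697) = 213734 - (-22544)/(-295673) = 213734 - (-22544)*(-1)/295673 = 213734 - 1*22544/295673 = 213734 - 22544/295673 = 63195350438/295673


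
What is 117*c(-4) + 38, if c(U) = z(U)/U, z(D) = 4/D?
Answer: 269/4 ≈ 67.250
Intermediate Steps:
c(U) = 4/U² (c(U) = (4/U)/U = 4/U²)
117*c(-4) + 38 = 117*(4/(-4)²) + 38 = 117*(4*(1/16)) + 38 = 117*(¼) + 38 = 117/4 + 38 = 269/4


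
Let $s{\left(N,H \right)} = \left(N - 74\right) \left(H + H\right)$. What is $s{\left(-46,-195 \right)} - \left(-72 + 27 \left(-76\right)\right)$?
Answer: $48924$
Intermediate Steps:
$s{\left(N,H \right)} = 2 H \left(-74 + N\right)$ ($s{\left(N,H \right)} = \left(-74 + N\right) 2 H = 2 H \left(-74 + N\right)$)
$s{\left(-46,-195 \right)} - \left(-72 + 27 \left(-76\right)\right) = 2 \left(-195\right) \left(-74 - 46\right) - \left(-72 + 27 \left(-76\right)\right) = 2 \left(-195\right) \left(-120\right) - \left(-72 - 2052\right) = 46800 - -2124 = 46800 + 2124 = 48924$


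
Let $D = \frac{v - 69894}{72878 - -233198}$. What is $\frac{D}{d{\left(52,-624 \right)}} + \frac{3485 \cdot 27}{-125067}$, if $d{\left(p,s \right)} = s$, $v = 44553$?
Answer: $- \frac{1996463190937}{2654080491712} \approx -0.75222$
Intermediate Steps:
$D = - \frac{25341}{306076}$ ($D = \frac{44553 - 69894}{72878 - -233198} = - \frac{25341}{72878 + 233198} = - \frac{25341}{306076} \approx -0.082793$)
$\frac{D}{d{\left(52,-624 \right)}} + \frac{3485 \cdot 27}{-125067} = - \frac{25341}{306076 \left(-624\right)} + \frac{3485 \cdot 27}{-125067} = \left(- \frac{25341}{306076}\right) \left(- \frac{1}{624}\right) + 94095 \left(- \frac{1}{125067}\right) = \frac{8447}{63663808} - \frac{31365}{41689} = - \frac{1996463190937}{2654080491712}$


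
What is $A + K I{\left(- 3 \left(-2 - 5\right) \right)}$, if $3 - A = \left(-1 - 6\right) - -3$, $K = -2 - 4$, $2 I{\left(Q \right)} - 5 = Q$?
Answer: $-71$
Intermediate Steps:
$I{\left(Q \right)} = \frac{5}{2} + \frac{Q}{2}$
$K = -6$
$A = 7$ ($A = 3 - \left(\left(-1 - 6\right) - -3\right) = 3 - \left(\left(-1 - 6\right) + 3\right) = 3 - \left(-7 + 3\right) = 3 - -4 = 3 + 4 = 7$)
$A + K I{\left(- 3 \left(-2 - 5\right) \right)} = 7 - 6 \left(\frac{5}{2} + \frac{\left(-3\right) \left(-2 - 5\right)}{2}\right) = 7 - 6 \left(\frac{5}{2} + \frac{\left(-3\right) \left(-7\right)}{2}\right) = 7 - 6 \left(\frac{5}{2} + \frac{1}{2} \cdot 21\right) = 7 - 6 \left(\frac{5}{2} + \frac{21}{2}\right) = 7 - 78 = -71$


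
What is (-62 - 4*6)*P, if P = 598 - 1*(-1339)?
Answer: -166582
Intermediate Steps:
P = 1937 (P = 598 + 1339 = 1937)
(-62 - 4*6)*P = (-62 - 4*6)*1937 = (-62 - 1*24)*1937 = (-62 - 24)*1937 = -86*1937 = -166582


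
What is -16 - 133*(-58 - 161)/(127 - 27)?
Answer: 27527/100 ≈ 275.27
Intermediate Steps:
-16 - 133*(-58 - 161)/(127 - 27) = -16 - (-29127)/100 = -16 - 133*(-219/100) = -16 + 29127/100 = 27527/100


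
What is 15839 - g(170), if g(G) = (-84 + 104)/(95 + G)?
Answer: 839463/53 ≈ 15839.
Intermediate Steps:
g(G) = 20/(95 + G)
15839 - g(170) = 15839 - 20/(95 + 170) = 15839 - 20/265 = 15839 - 1*4/53 = 15839 - 4/53 = 839463/53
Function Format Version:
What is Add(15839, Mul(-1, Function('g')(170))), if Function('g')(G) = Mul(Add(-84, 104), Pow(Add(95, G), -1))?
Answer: Rational(839463, 53) ≈ 15839.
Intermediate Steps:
Function('g')(G) = Mul(20, Pow(Add(95, G), -1))
Add(15839, Mul(-1, Function('g')(170))) = Add(15839, Mul(-1, Mul(20, Pow(Add(95, 170), -1)))) = Add(15839, Mul(-1, Mul(20, Pow(265, -1)))) = Add(15839, Mul(-1, Mul(20, Rational(1, 265)))) = Add(15839, Mul(-1, Rational(4, 53))) = Add(15839, Rational(-4, 53)) = Rational(839463, 53)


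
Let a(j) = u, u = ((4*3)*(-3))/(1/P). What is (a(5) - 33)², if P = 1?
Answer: 4761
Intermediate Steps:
u = -36 (u = ((4*3)*(-3))/(1/1) = (12*(-3))/1 = -36*1 = -36)
a(j) = -36
(a(5) - 33)² = (-36 - 33)² = (-69)² = 4761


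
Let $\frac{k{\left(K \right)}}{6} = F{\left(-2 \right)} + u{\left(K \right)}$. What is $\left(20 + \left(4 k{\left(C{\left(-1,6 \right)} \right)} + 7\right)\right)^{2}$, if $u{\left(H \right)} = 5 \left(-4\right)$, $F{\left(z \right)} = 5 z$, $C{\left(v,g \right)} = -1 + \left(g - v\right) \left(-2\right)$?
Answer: $480249$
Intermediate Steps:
$C{\left(v,g \right)} = -1 - 2 g + 2 v$ ($C{\left(v,g \right)} = -1 - \left(- 2 v + 2 g\right) = -1 - 2 g + 2 v$)
$u{\left(H \right)} = -20$
$k{\left(K \right)} = -180$ ($k{\left(K \right)} = 6 \left(5 \left(-2\right) - 20\right) = 6 \left(-10 - 20\right) = 6 \left(-30\right) = -180$)
$\left(20 + \left(4 k{\left(C{\left(-1,6 \right)} \right)} + 7\right)\right)^{2} = \left(20 + \left(4 \left(-180\right) + 7\right)\right)^{2} = \left(20 + \left(-720 + 7\right)\right)^{2} = \left(20 - 713\right)^{2} = \left(-693\right)^{2} = 480249$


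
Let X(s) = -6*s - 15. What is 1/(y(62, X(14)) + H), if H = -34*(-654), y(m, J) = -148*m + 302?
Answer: 1/13362 ≈ 7.4839e-5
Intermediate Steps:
X(s) = -15 - 6*s
y(m, J) = 302 - 148*m
H = 22236
1/(y(62, X(14)) + H) = 1/((302 - 148*62) + 22236) = 1/((302 - 9176) + 22236) = 1/(-8874 + 22236) = 1/13362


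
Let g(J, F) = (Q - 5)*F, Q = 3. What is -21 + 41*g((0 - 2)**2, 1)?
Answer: -103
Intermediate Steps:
g(J, F) = -2*F (g(J, F) = (3 - 5)*F = -2*F)
-21 + 41*g((0 - 2)**2, 1) = -21 + 41*(-2*1) = -21 + 41*(-2) = -21 - 82 = -103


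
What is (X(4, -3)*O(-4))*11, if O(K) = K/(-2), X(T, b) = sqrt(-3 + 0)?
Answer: 22*I*sqrt(3) ≈ 38.105*I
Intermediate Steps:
X(T, b) = I*sqrt(3) (X(T, b) = sqrt(-3) = I*sqrt(3))
O(K) = -K/2 (O(K) = K*(-1/2) = -K/2)
(X(4, -3)*O(-4))*11 = ((I*sqrt(3))*(-1/2*(-4)))*11 = ((I*sqrt(3))*2)*11 = (2*I*sqrt(3))*11 = 22*I*sqrt(3)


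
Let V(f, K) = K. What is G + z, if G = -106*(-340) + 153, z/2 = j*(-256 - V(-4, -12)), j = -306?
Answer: 185521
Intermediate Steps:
z = 149328 (z = 2*(-306*(-256 - 1*(-12))) = 2*(-306*(-256 + 12)) = 2*(-306*(-244)) = 2*74664 = 149328)
G = 36193 (G = 36040 + 153 = 36193)
G + z = 36193 + 149328 = 185521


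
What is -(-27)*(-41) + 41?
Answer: -1066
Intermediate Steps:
-(-27)*(-41) + 41 = -27*41 + 41 = -1107 + 41 = -1066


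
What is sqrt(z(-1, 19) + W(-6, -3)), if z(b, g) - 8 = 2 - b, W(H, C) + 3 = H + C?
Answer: I ≈ 1.0*I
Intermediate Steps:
W(H, C) = -3 + C + H (W(H, C) = -3 + (H + C) = -3 + (C + H) = -3 + C + H)
z(b, g) = 10 - b (z(b, g) = 8 + (2 - b) = 10 - b)
sqrt(z(-1, 19) + W(-6, -3)) = sqrt((10 - 1*(-1)) + (-3 - 3 - 6)) = sqrt((10 + 1) - 12) = sqrt(11 - 12) = sqrt(-1) = I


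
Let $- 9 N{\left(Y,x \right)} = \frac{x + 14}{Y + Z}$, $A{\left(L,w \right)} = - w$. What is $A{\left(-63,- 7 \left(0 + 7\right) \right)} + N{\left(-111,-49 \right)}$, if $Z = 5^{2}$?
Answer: $\frac{37891}{774} \approx 48.955$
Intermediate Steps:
$Z = 25$
$N{\left(Y,x \right)} = - \frac{14 + x}{9 \left(25 + Y\right)}$ ($N{\left(Y,x \right)} = - \frac{\left(x + 14\right) \frac{1}{Y + 25}}{9} = - \frac{\left(14 + x\right) \frac{1}{25 + Y}}{9} = - \frac{\frac{1}{25 + Y} \left(14 + x\right)}{9} = - \frac{14 + x}{9 \left(25 + Y\right)}$)
$A{\left(-63,- 7 \left(0 + 7\right) \right)} + N{\left(-111,-49 \right)} = - \left(-7\right) \left(0 + 7\right) + \frac{-14 - -49}{9 \left(25 - 111\right)} = - \left(-7\right) 7 + \frac{-14 + 49}{9 \left(-86\right)} = \left(-1\right) \left(-49\right) + \frac{1}{9} \left(- \frac{1}{86}\right) 35 = 49 - \frac{35}{774} = \frac{37891}{774}$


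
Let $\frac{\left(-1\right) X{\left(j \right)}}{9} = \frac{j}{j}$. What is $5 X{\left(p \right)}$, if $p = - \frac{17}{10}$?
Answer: $-45$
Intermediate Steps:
$p = - \frac{17}{10}$ ($p = \left(-17\right) \frac{1}{10} = - \frac{17}{10} \approx -1.7$)
$X{\left(j \right)} = -9$ ($X{\left(j \right)} = - 9 \frac{j}{j} = \left(-9\right) 1 = -9$)
$5 X{\left(p \right)} = 5 \left(-9\right) = -45$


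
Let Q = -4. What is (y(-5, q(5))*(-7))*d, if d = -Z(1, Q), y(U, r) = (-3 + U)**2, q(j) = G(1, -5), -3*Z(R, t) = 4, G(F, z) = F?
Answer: -1792/3 ≈ -597.33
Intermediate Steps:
Z(R, t) = -4/3 (Z(R, t) = -1/3*4 = -4/3)
q(j) = 1
d = 4/3 (d = -1*(-4/3) = 4/3 ≈ 1.3333)
(y(-5, q(5))*(-7))*d = ((-3 - 5)**2*(-7))*(4/3) = ((-8)**2*(-7))*(4/3) = (64*(-7))*(4/3) = -448*4/3 = -1792/3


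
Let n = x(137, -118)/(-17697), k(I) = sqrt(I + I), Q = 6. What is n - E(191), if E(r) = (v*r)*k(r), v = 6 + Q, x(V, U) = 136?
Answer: -8/1041 - 2292*sqrt(382) ≈ -44797.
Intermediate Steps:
k(I) = sqrt(2)*sqrt(I) (k(I) = sqrt(2*I) = sqrt(2)*sqrt(I))
n = -8/1041 (n = 136/(-17697) = 136*(-1/17697) = -8/1041 ≈ -0.0076849)
v = 12 (v = 6 + 6 = 12)
E(r) = 12*sqrt(2)*r**(3/2) (E(r) = (12*r)*(sqrt(2)*sqrt(r)) = 12*sqrt(2)*r**(3/2))
n - E(191) = -8/1041 - 12*sqrt(2)*191**(3/2) = -8/1041 - 12*sqrt(2)*191*sqrt(191) = -8/1041 - 2292*sqrt(382)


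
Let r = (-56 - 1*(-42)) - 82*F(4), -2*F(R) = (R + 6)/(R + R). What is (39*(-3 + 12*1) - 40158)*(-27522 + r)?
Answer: 4376341773/4 ≈ 1.0941e+9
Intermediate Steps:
F(R) = -(6 + R)/(4*R) (F(R) = -(R + 6)/(2*(R + R)) = -(6 + R)/(2*(2*R)) = -(6 + R)*1/(2*R)/2 = -(6 + R)/(4*R))
r = 149/4 (r = (-56 - 1*(-42)) - 41*(-6 - 1*4)/(2*4) = (-56 + 42) - 41*(-6 - 4)/(2*4) = -14 - 41*(-10)/(2*4) = -14 - 82*(-5/8) = -14 + 205/4 = 149/4 ≈ 37.250)
(39*(-3 + 12*1) - 40158)*(-27522 + r) = (39*(-3 + 12*1) - 40158)*(-27522 + 149/4) = (39*(-3 + 12) - 40158)*(-109939/4) = (39*9 - 40158)*(-109939/4) = (351 - 40158)*(-109939/4) = -39807*(-109939/4) = 4376341773/4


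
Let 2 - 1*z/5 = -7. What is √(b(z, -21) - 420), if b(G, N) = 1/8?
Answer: I*√6718/4 ≈ 20.491*I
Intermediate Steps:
z = 45 (z = 10 - 5*(-7) = 10 + 35 = 45)
b(G, N) = ⅛
√(b(z, -21) - 420) = √(⅛ - 420) = √(-3359/8) = I*√6718/4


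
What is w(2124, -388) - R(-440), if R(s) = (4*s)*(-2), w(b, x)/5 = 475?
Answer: -1145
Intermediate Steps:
w(b, x) = 2375 (w(b, x) = 5*475 = 2375)
R(s) = -8*s
w(2124, -388) - R(-440) = 2375 - (-8)*(-440) = 2375 - 1*3520 = 2375 - 3520 = -1145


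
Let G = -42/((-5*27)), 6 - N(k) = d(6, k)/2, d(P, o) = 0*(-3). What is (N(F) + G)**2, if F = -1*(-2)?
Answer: 80656/2025 ≈ 39.830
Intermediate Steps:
F = 2
d(P, o) = 0
N(k) = 6 (N(k) = 6 - 0/2 = 6 - 1*0 = 6 + 0 = 6)
G = 14/45 (G = -42/(-135) = -42*(-1/135) = 14/45 ≈ 0.31111)
(N(F) + G)**2 = (6 + 14/45)**2 = (284/45)**2 = 80656/2025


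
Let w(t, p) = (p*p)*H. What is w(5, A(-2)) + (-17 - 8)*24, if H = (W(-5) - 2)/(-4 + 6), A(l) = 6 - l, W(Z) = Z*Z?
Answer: 136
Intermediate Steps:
W(Z) = Z²
H = 23/2 (H = ((-5)² - 2)/(-4 + 6) = (25 - 2)/2 = 23*(½) = 23/2 ≈ 11.500)
w(t, p) = 23*p²/2 (w(t, p) = (p*p)*(23/2) = p²*(23/2) = 23*p²/2)
w(5, A(-2)) + (-17 - 8)*24 = 23*(6 - 1*(-2))²/2 + (-17 - 8)*24 = 23*(6 + 2)²/2 - 25*24 = (23/2)*8² - 600 = (23/2)*64 - 600 = 736 - 600 = 136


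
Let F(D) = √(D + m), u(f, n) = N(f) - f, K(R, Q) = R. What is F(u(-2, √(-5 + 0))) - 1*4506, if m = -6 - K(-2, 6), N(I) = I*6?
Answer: -4506 + I*√14 ≈ -4506.0 + 3.7417*I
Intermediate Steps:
N(I) = 6*I
u(f, n) = 5*f (u(f, n) = 6*f - f = 5*f)
m = -4 (m = -6 - 1*(-2) = -6 + 2 = -4)
F(D) = √(-4 + D) (F(D) = √(D - 4) = √(-4 + D))
F(u(-2, √(-5 + 0))) - 1*4506 = √(-4 + 5*(-2)) - 1*4506 = √(-4 - 10) - 4506 = √(-14) - 4506 = I*√14 - 4506 = -4506 + I*√14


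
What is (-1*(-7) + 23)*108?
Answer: 3240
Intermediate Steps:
(-1*(-7) + 23)*108 = (7 + 23)*108 = 30*108 = 3240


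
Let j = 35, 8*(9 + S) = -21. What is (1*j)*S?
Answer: -3255/8 ≈ -406.88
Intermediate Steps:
S = -93/8 (S = -9 + (1/8)*(-21) = -9 - 21/8 = -93/8 ≈ -11.625)
(1*j)*S = (1*35)*(-93/8) = 35*(-93/8) = -3255/8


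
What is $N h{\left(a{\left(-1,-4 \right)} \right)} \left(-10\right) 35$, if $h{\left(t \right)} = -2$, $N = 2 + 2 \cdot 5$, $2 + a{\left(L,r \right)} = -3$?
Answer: $8400$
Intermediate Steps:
$a{\left(L,r \right)} = -5$ ($a{\left(L,r \right)} = -2 - 3 = -5$)
$N = 12$ ($N = 2 + 10 = 12$)
$N h{\left(a{\left(-1,-4 \right)} \right)} \left(-10\right) 35 = 12 \left(-2\right) \left(-10\right) 35 = \left(-24\right) \left(-10\right) 35 = 240 \cdot 35 = 8400$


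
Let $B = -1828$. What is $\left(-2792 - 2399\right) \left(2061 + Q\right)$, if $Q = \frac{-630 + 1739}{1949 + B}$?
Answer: $- \frac{1300293590}{121} \approx -1.0746 \cdot 10^{7}$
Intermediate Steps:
$Q = \frac{1109}{121}$ ($Q = \frac{-630 + 1739}{1949 - 1828} = \frac{1109}{121} \approx 9.1653$)
$\left(-2792 - 2399\right) \left(2061 + Q\right) = \left(-2792 - 2399\right) \left(2061 + \frac{1109}{121}\right) = \left(-5191\right) \frac{250490}{121} = - \frac{1300293590}{121}$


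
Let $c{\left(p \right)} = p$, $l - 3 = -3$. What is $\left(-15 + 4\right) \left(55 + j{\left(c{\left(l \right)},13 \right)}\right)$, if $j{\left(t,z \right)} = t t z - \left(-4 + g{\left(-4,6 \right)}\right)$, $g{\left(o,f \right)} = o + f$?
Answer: $-627$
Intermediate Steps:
$l = 0$ ($l = 3 - 3 = 0$)
$g{\left(o,f \right)} = f + o$
$j{\left(t,z \right)} = 2 + z t^{2}$ ($j{\left(t,z \right)} = t t z + \left(4 - \left(6 - 4\right)\right) = t^{2} z + \left(4 - 2\right) = z t^{2} + \left(4 - 2\right) = z t^{2} + 2 = 2 + z t^{2}$)
$\left(-15 + 4\right) \left(55 + j{\left(c{\left(l \right)},13 \right)}\right) = \left(-15 + 4\right) \left(55 + \left(2 + 13 \cdot 0^{2}\right)\right) = - 11 \left(55 + \left(2 + 13 \cdot 0\right)\right) = - 11 \left(55 + \left(2 + 0\right)\right) = - 11 \left(55 + 2\right) = \left(-11\right) 57 = -627$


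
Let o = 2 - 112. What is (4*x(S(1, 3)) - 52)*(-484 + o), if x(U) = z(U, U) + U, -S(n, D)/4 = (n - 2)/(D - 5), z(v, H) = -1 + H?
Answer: 42768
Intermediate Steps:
S(n, D) = -4*(-2 + n)/(-5 + D) (S(n, D) = -4*(n - 2)/(D - 5) = -4*(-2 + n)/(-5 + D))
x(U) = -1 + 2*U (x(U) = (-1 + U) + U = -1 + 2*U)
o = -110
(4*x(S(1, 3)) - 52)*(-484 + o) = (4*(-1 + 2*(4*(2 - 1*1)/(-5 + 3))) - 52)*(-484 - 110) = (4*(-1 + 2*(4*(2 - 1)/(-2))) - 52)*(-594) = (4*(-1 + 2*(4*(-½)*1)) - 52)*(-594) = (4*(-1 + 2*(-2)) - 52)*(-594) = (4*(-1 - 4) - 52)*(-594) = (4*(-5) - 52)*(-594) = (-20 - 52)*(-594) = -72*(-594) = 42768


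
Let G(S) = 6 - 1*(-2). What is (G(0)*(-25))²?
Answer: 40000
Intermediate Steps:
G(S) = 8 (G(S) = 6 + 2 = 8)
(G(0)*(-25))² = (8*(-25))² = (-200)² = 40000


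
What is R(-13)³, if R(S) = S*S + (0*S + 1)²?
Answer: 4913000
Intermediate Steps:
R(S) = 1 + S² (R(S) = S² + (0 + 1)² = S² + 1² = S² + 1 = 1 + S²)
R(-13)³ = (1 + (-13)²)³ = (1 + 169)³ = 170³ = 4913000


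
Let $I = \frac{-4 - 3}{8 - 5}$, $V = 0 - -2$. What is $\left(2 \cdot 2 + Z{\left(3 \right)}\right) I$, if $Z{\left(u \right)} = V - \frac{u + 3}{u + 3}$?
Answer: $- \frac{35}{3} \approx -11.667$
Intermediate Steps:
$V = 2$ ($V = 0 + 2 = 2$)
$Z{\left(u \right)} = 1$ ($Z{\left(u \right)} = 2 - \frac{u + 3}{u + 3} = 2 - \frac{3 + u}{3 + u} = 2 - 1 = 1$)
$I = - \frac{7}{3} \approx -2.3333$
$\left(2 \cdot 2 + Z{\left(3 \right)}\right) I = \left(2 \cdot 2 + 1\right) \left(- \frac{7}{3}\right) = \left(4 + 1\right) \left(- \frac{7}{3}\right) = 5 \left(- \frac{7}{3}\right) = - \frac{35}{3}$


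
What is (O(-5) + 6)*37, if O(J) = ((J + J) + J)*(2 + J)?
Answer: 1887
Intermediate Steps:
O(J) = 3*J*(2 + J) (O(J) = (2*J + J)*(2 + J) = (3*J)*(2 + J) = 3*J*(2 + J))
(O(-5) + 6)*37 = (3*(-5)*(2 - 5) + 6)*37 = (3*(-5)*(-3) + 6)*37 = (45 + 6)*37 = 51*37 = 1887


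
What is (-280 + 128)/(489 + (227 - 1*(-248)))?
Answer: -38/241 ≈ -0.15768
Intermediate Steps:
(-280 + 128)/(489 + (227 - 1*(-248))) = -152/(489 + (227 + 248)) = -152/(489 + 475) = -152/964 = -152*1/964 = -38/241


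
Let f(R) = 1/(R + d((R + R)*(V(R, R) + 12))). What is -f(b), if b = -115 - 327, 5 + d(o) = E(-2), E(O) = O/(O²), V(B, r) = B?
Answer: 2/895 ≈ 0.0022346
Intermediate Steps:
E(O) = 1/O (E(O) = O/O² = 1/O)
d(o) = -11/2 (d(o) = -5 + 1/(-2) = -5 - ½ = -11/2)
b = -442
f(R) = 1/(-11/2 + R) (f(R) = 1/(R - 11/2) = 1/(-11/2 + R))
-f(b) = -2/(-11 + 2*(-442)) = -2/(-11 - 884) = -2/(-895) = -2*(-1)/895 = -1*(-2/895) = 2/895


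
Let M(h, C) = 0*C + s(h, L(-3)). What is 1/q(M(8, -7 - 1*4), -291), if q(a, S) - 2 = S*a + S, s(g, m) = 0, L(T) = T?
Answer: -1/289 ≈ -0.0034602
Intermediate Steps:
M(h, C) = 0 (M(h, C) = 0*C + 0 = 0 + 0 = 0)
q(a, S) = 2 + S + S*a (q(a, S) = 2 + (S*a + S) = 2 + (S + S*a) = 2 + S + S*a)
1/q(M(8, -7 - 1*4), -291) = 1/(2 - 291 - 291*0) = 1/(2 - 291 + 0) = 1/(-289) = -1/289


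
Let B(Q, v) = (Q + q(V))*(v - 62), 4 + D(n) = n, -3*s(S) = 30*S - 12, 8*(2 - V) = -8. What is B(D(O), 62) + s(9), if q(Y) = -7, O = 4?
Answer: -86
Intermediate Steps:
V = 3 (V = 2 - 1/8*(-8) = 2 + 1 = 3)
s(S) = 4 - 10*S (s(S) = -(30*S - 12)/3 = -(-12 + 30*S)/3 = 4 - 10*S)
D(n) = -4 + n
B(Q, v) = (-62 + v)*(-7 + Q) (B(Q, v) = (Q - 7)*(v - 62) = (-7 + Q)*(-62 + v) = (-62 + v)*(-7 + Q))
B(D(O), 62) + s(9) = (434 - 62*(-4 + 4) - 7*62 + (-4 + 4)*62) + (4 - 10*9) = (434 - 62*0 - 434 + 0*62) + (4 - 90) = (434 + 0 - 434 + 0) - 86 = 0 - 86 = -86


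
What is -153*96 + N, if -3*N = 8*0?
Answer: -14688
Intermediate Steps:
N = 0 (N = -8*0/3 = -1/3*0 = 0)
-153*96 + N = -153*96 + 0 = -14688 + 0 = -14688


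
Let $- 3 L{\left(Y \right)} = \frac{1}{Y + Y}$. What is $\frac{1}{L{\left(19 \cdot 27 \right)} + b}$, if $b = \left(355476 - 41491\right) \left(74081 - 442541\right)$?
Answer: $- \frac{3078}{356096630521801} \approx -8.6437 \cdot 10^{-12}$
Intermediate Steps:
$L{\left(Y \right)} = - \frac{1}{6 Y}$ ($L{\left(Y \right)} = - \frac{1}{3 \left(Y + Y\right)} = - \frac{1}{3 \cdot 2 Y} = - \frac{\frac{1}{2} \frac{1}{Y}}{3} = - \frac{1}{6 Y}$)
$b = -115690913100$ ($b = 313985 \left(-368460\right) = -115690913100$)
$\frac{1}{L{\left(19 \cdot 27 \right)} + b} = \frac{1}{- \frac{1}{6 \cdot 19 \cdot 27} - 115690913100} = \frac{1}{- \frac{1}{6 \cdot 513} - 115690913100} = \frac{1}{\left(- \frac{1}{6}\right) \frac{1}{513} - 115690913100} = \frac{1}{- \frac{1}{3078} - 115690913100} = \frac{1}{- \frac{356096630521801}{3078}} = - \frac{3078}{356096630521801}$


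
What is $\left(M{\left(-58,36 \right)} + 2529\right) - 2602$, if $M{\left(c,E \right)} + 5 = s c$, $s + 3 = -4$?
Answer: $328$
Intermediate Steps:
$s = -7$ ($s = -3 - 4 = -7$)
$M{\left(c,E \right)} = -5 - 7 c$
$\left(M{\left(-58,36 \right)} + 2529\right) - 2602 = \left(\left(-5 - -406\right) + 2529\right) - 2602 = \left(\left(-5 + 406\right) + 2529\right) - 2602 = \left(401 + 2529\right) - 2602 = 2930 - 2602 = 328$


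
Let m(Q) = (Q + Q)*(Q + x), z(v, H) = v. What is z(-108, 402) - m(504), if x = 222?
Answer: -731916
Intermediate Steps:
m(Q) = 2*Q*(222 + Q) (m(Q) = (Q + Q)*(Q + 222) = (2*Q)*(222 + Q) = 2*Q*(222 + Q))
z(-108, 402) - m(504) = -108 - 2*504*(222 + 504) = -108 - 2*504*726 = -108 - 1*731808 = -108 - 731808 = -731916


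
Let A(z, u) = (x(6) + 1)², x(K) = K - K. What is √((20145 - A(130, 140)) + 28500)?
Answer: 2*√12161 ≈ 220.55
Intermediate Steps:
x(K) = 0
A(z, u) = 1 (A(z, u) = (0 + 1)² = 1² = 1)
√((20145 - A(130, 140)) + 28500) = √((20145 - 1*1) + 28500) = √((20145 - 1) + 28500) = √(20144 + 28500) = √48644 = 2*√12161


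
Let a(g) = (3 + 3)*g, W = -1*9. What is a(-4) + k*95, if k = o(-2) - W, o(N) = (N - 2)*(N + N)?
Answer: 2351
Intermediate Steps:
W = -9
o(N) = 2*N*(-2 + N) (o(N) = (-2 + N)*(2*N) = 2*N*(-2 + N))
a(g) = 6*g
k = 25 (k = 2*(-2)*(-2 - 2) - 1*(-9) = 2*(-2)*(-4) + 9 = 16 + 9 = 25)
a(-4) + k*95 = 6*(-4) + 25*95 = -24 + 2375 = 2351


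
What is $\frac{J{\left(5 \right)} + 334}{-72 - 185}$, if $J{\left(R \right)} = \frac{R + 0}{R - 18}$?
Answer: $- \frac{4337}{3341} \approx -1.2981$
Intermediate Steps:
$J{\left(R \right)} = \frac{R}{-18 + R}$
$\frac{J{\left(5 \right)} + 334}{-72 - 185} = \frac{\frac{5}{-18 + 5} + 334}{-72 - 185} = \frac{\frac{5}{-13} + 334}{-257} = \left(5 \left(- \frac{1}{13}\right) + 334\right) \left(- \frac{1}{257}\right) = \left(- \frac{5}{13} + 334\right) \left(- \frac{1}{257}\right) = \frac{4337}{13} \left(- \frac{1}{257}\right) = - \frac{4337}{3341}$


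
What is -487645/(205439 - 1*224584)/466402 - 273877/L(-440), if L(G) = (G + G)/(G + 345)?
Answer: -4646489252459475/157155086704 ≈ -29566.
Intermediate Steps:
L(G) = 2*G/(345 + G) (L(G) = (2*G)/(345 + G) = 2*G/(345 + G))
-487645/(205439 - 1*224584)/466402 - 273877/L(-440) = -487645/(205439 - 1*224584)/466402 - 273877/(2*(-440)/(345 - 440)) = -487645/(205439 - 224584)*(1/466402) - 273877/(2*(-440)/(-95)) = -487645/(-19145)*(1/466402) - 273877/(2*(-440)*(-1/95)) = -487645*(-1/19145)*(1/466402) - 273877/176/19 = (97529/3829)*(1/466402) - 273877*19/176 = 97529/1785853258 - 5203663/176 = -4646489252459475/157155086704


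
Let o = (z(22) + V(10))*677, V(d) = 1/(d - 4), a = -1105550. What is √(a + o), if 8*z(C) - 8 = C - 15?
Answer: I*√159000162/12 ≈ 1050.8*I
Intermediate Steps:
z(C) = -7/8 + C/8 (z(C) = 1 + (C - 15)/8 = 1 + (-15 + C)/8 = 1 + (-15/8 + C/8) = -7/8 + C/8)
V(d) = 1/(-4 + d)
o = 33173/24 (o = ((-7/8 + (⅛)*22) + 1/(-4 + 10))*677 = ((-7/8 + 11/4) + 1/6)*677 = (15/8 + ⅙)*677 = (49/24)*677 = 33173/24 ≈ 1382.2)
√(a + o) = √(-1105550 + 33173/24) = √(-26500027/24) = I*√159000162/12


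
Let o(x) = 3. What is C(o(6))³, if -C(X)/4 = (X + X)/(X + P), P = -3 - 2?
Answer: 1728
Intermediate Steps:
P = -5
C(X) = -8*X/(-5 + X) (C(X) = -4*(X + X)/(X - 5) = -4*2*X/(-5 + X) = -8*X/(-5 + X))
C(o(6))³ = (-8*3/(-5 + 3))³ = (-8*3/(-2))³ = (-8*3*(-½))³ = 12³ = 1728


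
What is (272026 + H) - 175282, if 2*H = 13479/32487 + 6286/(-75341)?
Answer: 22551553977893/233105054 ≈ 96744.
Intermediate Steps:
H = 38633717/233105054 (H = (13479/32487 + 6286/(-75341))/2 = (13479*(1/32487) + 6286*(-1/75341))/2 = (4493/10829 - 898/10763)/2 = (½)*(38633717/116552527) = 38633717/233105054 ≈ 0.16574)
(272026 + H) - 175282 = (272026 + 38633717/233105054) - 175282 = 63410674053121/233105054 - 175282 = 22551553977893/233105054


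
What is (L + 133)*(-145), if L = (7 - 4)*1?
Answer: -19720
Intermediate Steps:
L = 3 (L = 3*1 = 3)
(L + 133)*(-145) = (3 + 133)*(-145) = 136*(-145) = -19720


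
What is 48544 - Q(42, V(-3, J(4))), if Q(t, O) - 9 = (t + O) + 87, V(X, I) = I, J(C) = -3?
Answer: 48409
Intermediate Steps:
Q(t, O) = 96 + O + t (Q(t, O) = 9 + ((t + O) + 87) = 9 + ((O + t) + 87) = 9 + (87 + O + t) = 96 + O + t)
48544 - Q(42, V(-3, J(4))) = 48544 - (96 - 3 + 42) = 48544 - 1*135 = 48544 - 135 = 48409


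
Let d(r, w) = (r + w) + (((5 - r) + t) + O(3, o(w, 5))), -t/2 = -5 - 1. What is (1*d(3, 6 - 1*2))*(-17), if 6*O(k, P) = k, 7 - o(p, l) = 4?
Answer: -731/2 ≈ -365.50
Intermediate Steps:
o(p, l) = 3 (o(p, l) = 7 - 1*4 = 7 - 4 = 3)
O(k, P) = k/6
t = 12 (t = -2*(-5 - 1) = -2*(-6) = 12)
d(r, w) = 35/2 + w (d(r, w) = (r + w) + (((5 - r) + 12) + (⅙)*3) = (r + w) + ((17 - r) + ½) = (r + w) + (35/2 - r) = 35/2 + w)
(1*d(3, 6 - 1*2))*(-17) = (1*(35/2 + (6 - 1*2)))*(-17) = (1*(35/2 + (6 - 2)))*(-17) = (1*(35/2 + 4))*(-17) = (1*(43/2))*(-17) = (43/2)*(-17) = -731/2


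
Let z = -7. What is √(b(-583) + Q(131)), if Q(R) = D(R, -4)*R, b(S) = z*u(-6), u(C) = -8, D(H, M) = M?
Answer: 6*I*√13 ≈ 21.633*I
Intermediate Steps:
b(S) = 56 (b(S) = -7*(-8) = 56)
Q(R) = -4*R
√(b(-583) + Q(131)) = √(56 - 4*131) = √(56 - 524) = √(-468) = 6*I*√13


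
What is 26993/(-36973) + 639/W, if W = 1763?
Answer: -23962912/65183399 ≈ -0.36762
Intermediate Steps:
26993/(-36973) + 639/W = 26993/(-36973) + 639/1763 = 26993*(-1/36973) + 639*(1/1763) = -26993/36973 + 639/1763 = -23962912/65183399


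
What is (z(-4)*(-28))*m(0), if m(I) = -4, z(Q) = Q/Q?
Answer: 112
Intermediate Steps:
z(Q) = 1
(z(-4)*(-28))*m(0) = (1*(-28))*(-4) = -28*(-4) = 112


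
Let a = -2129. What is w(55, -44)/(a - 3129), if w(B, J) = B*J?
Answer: 110/239 ≈ 0.46025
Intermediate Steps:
w(55, -44)/(a - 3129) = (55*(-44))/(-2129 - 3129) = -2420/(-5258) = -2420*(-1/5258) = 110/239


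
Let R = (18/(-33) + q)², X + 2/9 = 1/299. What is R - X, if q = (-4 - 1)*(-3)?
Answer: 68102440/325611 ≈ 209.15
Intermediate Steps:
q = 15 (q = -5*(-3) = 15)
X = -589/2691 (X = -2/9 + 1/299 = -589/2691 ≈ -0.21888)
R = 25281/121 (R = (18/(-33) + 15)² = (18*(-1/33) + 15)² = (-6/11 + 15)² = (159/11)² = 25281/121 ≈ 208.93)
R - X = 25281/121 - 1*(-589/2691) = 25281/121 + 589/2691 = 68102440/325611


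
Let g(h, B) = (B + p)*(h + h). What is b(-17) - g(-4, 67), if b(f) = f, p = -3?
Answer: 495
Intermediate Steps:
g(h, B) = 2*h*(-3 + B) (g(h, B) = (B - 3)*(h + h) = (-3 + B)*(2*h) = 2*h*(-3 + B))
b(-17) - g(-4, 67) = -17 - 2*(-4)*(-3 + 67) = -17 - 2*(-4)*64 = -17 - 1*(-512) = -17 + 512 = 495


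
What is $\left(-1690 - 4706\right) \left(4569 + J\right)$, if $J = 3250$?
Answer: $-50010324$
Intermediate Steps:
$\left(-1690 - 4706\right) \left(4569 + J\right) = \left(-1690 - 4706\right) \left(4569 + 3250\right) = \left(-6396\right) 7819 = -50010324$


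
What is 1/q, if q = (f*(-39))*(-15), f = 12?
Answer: 1/7020 ≈ 0.00014245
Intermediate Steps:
q = 7020 (q = (12*(-39))*(-15) = -468*(-15) = 7020)
1/q = 1/7020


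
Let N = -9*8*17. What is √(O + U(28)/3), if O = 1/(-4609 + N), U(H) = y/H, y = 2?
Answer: √1418713926/244986 ≈ 0.15375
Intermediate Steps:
N = -1224 (N = -72*17 = -1224)
U(H) = 2/H
O = -1/5833 (O = 1/(-4609 - 1224) = 1/(-5833) = -1/5833 ≈ -0.00017144)
√(O + U(28)/3) = √(-1/5833 + (2/28)/3) = √(-1/5833 + (2*(1/28))*(⅓)) = √(-1/5833 + (1/14)*(⅓)) = √(-1/5833 + 1/42) = √(5791/244986) = √1418713926/244986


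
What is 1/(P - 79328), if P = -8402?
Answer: -1/87730 ≈ -1.1399e-5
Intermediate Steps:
1/(P - 79328) = 1/(-8402 - 79328) = 1/(-87730) = -1/87730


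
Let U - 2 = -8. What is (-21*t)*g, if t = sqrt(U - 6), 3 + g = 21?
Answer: -756*I*sqrt(3) ≈ -1309.4*I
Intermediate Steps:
g = 18 (g = -3 + 21 = 18)
U = -6 (U = 2 - 8 = -6)
t = 2*I*sqrt(3) (t = sqrt(-6 - 6) = sqrt(-12) = 2*I*sqrt(3) ≈ 3.4641*I)
(-21*t)*g = -42*I*sqrt(3)*18 = -756*I*sqrt(3)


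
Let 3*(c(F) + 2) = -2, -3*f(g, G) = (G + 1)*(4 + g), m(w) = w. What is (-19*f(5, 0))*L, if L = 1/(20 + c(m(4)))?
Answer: 171/52 ≈ 3.2885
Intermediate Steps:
f(g, G) = -(1 + G)*(4 + g)/3 (f(g, G) = -(G + 1)*(4 + g)/3 = -(1 + G)*(4 + g)/3)
c(F) = -8/3 (c(F) = -2 + (⅓)*(-2) = -2 - ⅔ = -8/3)
L = 3/52 (L = 1/(20 - 8/3) = 1/(52/3) = 3/52 ≈ 0.057692)
(-19*f(5, 0))*L = -19*(-4/3 - 4/3*0 - ⅓*5 - ⅓*0*5)*(3/52) = -19*(-4/3 + 0 - 5/3 + 0)*(3/52) = -19*(-3)*(3/52) = 57*(3/52) = 171/52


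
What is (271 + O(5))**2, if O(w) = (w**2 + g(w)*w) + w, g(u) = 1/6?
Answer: 3279721/36 ≈ 91103.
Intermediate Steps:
g(u) = 1/6
O(w) = w**2 + 7*w/6 (O(w) = (w**2 + w/6) + w = w**2 + 7*w/6)
(271 + O(5))**2 = (271 + (1/6)*5*(7 + 6*5))**2 = (271 + (1/6)*5*(7 + 30))**2 = (271 + (1/6)*5*37)**2 = (271 + 185/6)**2 = (1811/6)**2 = 3279721/36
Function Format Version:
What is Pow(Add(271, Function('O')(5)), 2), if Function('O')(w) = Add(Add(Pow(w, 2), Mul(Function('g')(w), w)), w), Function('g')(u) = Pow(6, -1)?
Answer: Rational(3279721, 36) ≈ 91103.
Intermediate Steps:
Function('g')(u) = Rational(1, 6)
Function('O')(w) = Add(Pow(w, 2), Mul(Rational(7, 6), w)) (Function('O')(w) = Add(Add(Pow(w, 2), Mul(Rational(1, 6), w)), w) = Add(Pow(w, 2), Mul(Rational(7, 6), w)))
Pow(Add(271, Function('O')(5)), 2) = Pow(Add(271, Mul(Rational(1, 6), 5, Add(7, Mul(6, 5)))), 2) = Pow(Add(271, Mul(Rational(1, 6), 5, Add(7, 30))), 2) = Pow(Add(271, Mul(Rational(1, 6), 5, 37)), 2) = Pow(Add(271, Rational(185, 6)), 2) = Pow(Rational(1811, 6), 2) = Rational(3279721, 36)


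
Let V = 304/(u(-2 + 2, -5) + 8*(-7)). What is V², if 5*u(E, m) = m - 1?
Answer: 577600/20449 ≈ 28.246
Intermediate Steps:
u(E, m) = -⅕ + m/5 (u(E, m) = (m - 1)/5 = (-1 + m)/5 = -⅕ + m/5)
V = -760/143 (V = 304/((-⅕ + (⅕)*(-5)) + 8*(-7)) = 304/((-⅕ - 1) - 56) = 304/(-6/5 - 56) = 304/(-286/5) = 304*(-5/286) = -760/143 ≈ -5.3147)
V² = (-760/143)² = 577600/20449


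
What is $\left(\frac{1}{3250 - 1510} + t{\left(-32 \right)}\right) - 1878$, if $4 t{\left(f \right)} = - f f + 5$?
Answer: $- \frac{927746}{435} \approx -2132.8$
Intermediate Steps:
$t{\left(f \right)} = \frac{5}{4} - \frac{f^{2}}{4}$ ($t{\left(f \right)} = \frac{- f f + 5}{4} = \frac{- f^{2} + 5}{4} = \frac{5 - f^{2}}{4} = \frac{5}{4} - \frac{f^{2}}{4}$)
$\left(\frac{1}{3250 - 1510} + t{\left(-32 \right)}\right) - 1878 = \left(\frac{1}{3250 - 1510} + \left(\frac{5}{4} - \frac{\left(-32\right)^{2}}{4}\right)\right) - 1878 = \left(\frac{1}{1740} + \left(\frac{5}{4} - 256\right)\right) - 1878 = \left(\frac{1}{1740} - \frac{1019}{4}\right) - 1878 = - \frac{110816}{435} - 1878 = - \frac{927746}{435}$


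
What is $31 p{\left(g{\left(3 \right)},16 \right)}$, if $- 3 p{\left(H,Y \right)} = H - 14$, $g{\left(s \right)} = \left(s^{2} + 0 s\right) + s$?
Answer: $\frac{62}{3} \approx 20.667$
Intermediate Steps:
$g{\left(s \right)} = s + s^{2}$ ($g{\left(s \right)} = \left(s^{2} + 0\right) + s = s^{2} + s = s + s^{2}$)
$p{\left(H,Y \right)} = \frac{14}{3} - \frac{H}{3}$ ($p{\left(H,Y \right)} = - \frac{H - 14}{3} = - \frac{-14 + H}{3} = \frac{14}{3} - \frac{H}{3}$)
$31 p{\left(g{\left(3 \right)},16 \right)} = 31 \left(\frac{14}{3} - \frac{3 \left(1 + 3\right)}{3}\right) = 31 \left(\frac{14}{3} - \frac{3 \cdot 4}{3}\right) = 31 \left(\frac{14}{3} - 4\right) = 31 \cdot \frac{2}{3} = \frac{62}{3}$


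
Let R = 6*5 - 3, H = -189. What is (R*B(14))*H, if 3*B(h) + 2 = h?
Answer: -20412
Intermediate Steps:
B(h) = -⅔ + h/3
R = 27 (R = 30 - 3 = 27)
(R*B(14))*H = (27*(-⅔ + (⅓)*14))*(-189) = (27*(-⅔ + 14/3))*(-189) = (27*4)*(-189) = 108*(-189) = -20412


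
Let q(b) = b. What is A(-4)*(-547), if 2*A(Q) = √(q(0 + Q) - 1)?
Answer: -547*I*√5/2 ≈ -611.56*I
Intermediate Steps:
A(Q) = √(-1 + Q)/2 (A(Q) = √((0 + Q) - 1)/2 = √(Q - 1)/2 = √(-1 + Q)/2)
A(-4)*(-547) = (√(-1 - 4)/2)*(-547) = (√(-5)/2)*(-547) = ((I*√5)/2)*(-547) = (I*√5/2)*(-547) = -547*I*√5/2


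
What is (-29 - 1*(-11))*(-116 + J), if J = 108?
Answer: 144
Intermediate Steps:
(-29 - 1*(-11))*(-116 + J) = (-29 - 1*(-11))*(-116 + 108) = (-29 + 11)*(-8) = -18*(-8) = 144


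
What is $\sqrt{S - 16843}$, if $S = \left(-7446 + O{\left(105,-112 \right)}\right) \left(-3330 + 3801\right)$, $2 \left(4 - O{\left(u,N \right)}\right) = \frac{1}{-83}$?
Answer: $\frac{i \sqrt{97052842714}}{166} \approx 1876.7 i$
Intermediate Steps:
$O{\left(u,N \right)} = \frac{665}{166}$ ($O{\left(u,N \right)} = 4 - \frac{1}{2 \left(-83\right)} = 4 - - \frac{1}{166} = 4 + \frac{1}{166} = \frac{665}{166}$)
$S = - \frac{581859741}{166}$ ($S = \left(-7446 + \frac{665}{166}\right) \left(-3330 + 3801\right) = \left(- \frac{1235371}{166}\right) 471 = - \frac{581859741}{166} \approx -3.5052 \cdot 10^{6}$)
$\sqrt{S - 16843} = \sqrt{- \frac{581859741}{166} - 16843} = \sqrt{- \frac{584655679}{166}} = \frac{i \sqrt{97052842714}}{166}$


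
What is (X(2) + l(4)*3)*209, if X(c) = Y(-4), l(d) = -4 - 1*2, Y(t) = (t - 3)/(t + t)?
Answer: -28633/8 ≈ -3579.1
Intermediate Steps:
Y(t) = (-3 + t)/(2*t) (Y(t) = (-3 + t)/((2*t)) = (-3 + t)*(1/(2*t)) = (-3 + t)/(2*t))
l(d) = -6 (l(d) = -4 - 2 = -6)
X(c) = 7/8 (X(c) = (½)*(-3 - 4)/(-4) = (½)*(-¼)*(-7) = 7/8)
(X(2) + l(4)*3)*209 = (7/8 - 6*3)*209 = (7/8 - 18)*209 = -137/8*209 = -28633/8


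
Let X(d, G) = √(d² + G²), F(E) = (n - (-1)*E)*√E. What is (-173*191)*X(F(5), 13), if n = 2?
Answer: -99129*√46 ≈ -6.7233e+5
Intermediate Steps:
F(E) = √E*(2 + E) (F(E) = (2 - (-1)*E)*√E = (2 + E)*√E = √E*(2 + E))
X(d, G) = √(G² + d²)
(-173*191)*X(F(5), 13) = (-173*191)*√(13² + (√5*(2 + 5))²) = -33043*√(169 + (√5*7)²) = -33043*√(169 + (7*√5)²) = -33043*√(169 + 245) = -99129*√46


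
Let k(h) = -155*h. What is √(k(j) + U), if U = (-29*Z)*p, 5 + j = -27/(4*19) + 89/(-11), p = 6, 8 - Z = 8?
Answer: 3*√40461355/418 ≈ 45.653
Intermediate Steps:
Z = 0 (Z = 8 - 1*8 = 8 - 8 = 0)
j = -11241/836 (j = -5 + (-27/(4*19) + 89/(-11)) = -5 + (-27/76 + 89*(-1/11)) = -5 + (-27*1/76 - 89/11) = -5 + (-27/76 - 89/11) = -5 - 7061/836 = -11241/836 ≈ -13.446)
U = 0 (U = -29*0*6 = 0*6 = 0)
√(k(j) + U) = √(-155*(-11241/836) + 0) = √(1742355/836 + 0) = √(1742355/836) = 3*√40461355/418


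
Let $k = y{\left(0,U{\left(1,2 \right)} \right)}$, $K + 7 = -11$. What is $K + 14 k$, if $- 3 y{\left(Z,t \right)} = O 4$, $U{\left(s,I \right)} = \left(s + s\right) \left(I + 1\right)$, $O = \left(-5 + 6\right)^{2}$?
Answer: $- \frac{110}{3} \approx -36.667$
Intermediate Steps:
$O = 1$ ($O = 1^{2} = 1$)
$U{\left(s,I \right)} = 2 s \left(1 + I\right)$
$y{\left(Z,t \right)} = - \frac{4}{3}$ ($y{\left(Z,t \right)} = - \frac{1 \cdot 4}{3} = \left(- \frac{1}{3}\right) 4 = - \frac{4}{3}$)
$K = -18$ ($K = -7 - 11 = -18$)
$k = - \frac{4}{3} \approx -1.3333$
$K + 14 k = -18 + 14 \left(- \frac{4}{3}\right) = -18 - \frac{56}{3} = - \frac{110}{3}$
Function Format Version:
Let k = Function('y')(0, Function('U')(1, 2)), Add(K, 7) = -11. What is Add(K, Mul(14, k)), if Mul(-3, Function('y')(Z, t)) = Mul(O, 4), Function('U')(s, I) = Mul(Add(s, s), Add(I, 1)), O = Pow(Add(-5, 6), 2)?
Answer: Rational(-110, 3) ≈ -36.667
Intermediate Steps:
O = 1 (O = Pow(1, 2) = 1)
Function('U')(s, I) = Mul(2, s, Add(1, I)) (Function('U')(s, I) = Mul(Mul(2, s), Add(1, I)) = Mul(2, s, Add(1, I)))
Function('y')(Z, t) = Rational(-4, 3) (Function('y')(Z, t) = Mul(Rational(-1, 3), Mul(1, 4)) = Mul(Rational(-1, 3), 4) = Rational(-4, 3))
K = -18 (K = Add(-7, -11) = -18)
k = Rational(-4, 3) ≈ -1.3333
Add(K, Mul(14, k)) = Add(-18, Mul(14, Rational(-4, 3))) = Add(-18, Rational(-56, 3)) = Rational(-110, 3)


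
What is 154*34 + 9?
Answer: 5245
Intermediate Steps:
154*34 + 9 = 5236 + 9 = 5245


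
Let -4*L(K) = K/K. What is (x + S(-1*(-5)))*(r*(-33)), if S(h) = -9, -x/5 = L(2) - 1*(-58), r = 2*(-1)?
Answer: -39303/2 ≈ -19652.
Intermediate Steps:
r = -2
L(K) = -¼ (L(K) = -K/(4*K) = -¼*1 = -¼)
x = -1155/4 (x = -5*(-¼ - 1*(-58)) = -5*(-¼ + 58) = -5*231/4 = -1155/4 ≈ -288.75)
(x + S(-1*(-5)))*(r*(-33)) = (-1155/4 - 9)*(-2*(-33)) = -1191/4*66 = -39303/2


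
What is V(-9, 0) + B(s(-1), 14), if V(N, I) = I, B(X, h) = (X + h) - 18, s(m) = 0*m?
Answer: -4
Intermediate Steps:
s(m) = 0
B(X, h) = -18 + X + h
V(-9, 0) + B(s(-1), 14) = 0 + (-18 + 0 + 14) = 0 - 4 = -4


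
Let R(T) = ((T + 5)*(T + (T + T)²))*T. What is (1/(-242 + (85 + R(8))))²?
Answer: 1/745235401 ≈ 1.3419e-9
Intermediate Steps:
R(T) = T*(5 + T)*(T + 4*T²) (R(T) = ((5 + T)*(T + (2*T)²))*T = ((5 + T)*(T + 4*T²))*T = T*(5 + T)*(T + 4*T²))
(1/(-242 + (85 + R(8))))² = (1/(-242 + (85 + 8²*(5 + 4*8² + 21*8))))² = (1/(-242 + (85 + 64*(5 + 4*64 + 168))))² = (1/(-242 + (85 + 64*(5 + 256 + 168))))² = (1/(-242 + (85 + 64*429)))² = (1/(-242 + (85 + 27456)))² = (1/(-242 + 27541))² = (1/27299)² = 1/745235401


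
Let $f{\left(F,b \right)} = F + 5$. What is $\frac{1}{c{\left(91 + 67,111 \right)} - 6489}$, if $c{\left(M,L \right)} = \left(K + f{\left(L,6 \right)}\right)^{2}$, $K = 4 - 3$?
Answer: $\frac{1}{7200} \approx 0.00013889$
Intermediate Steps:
$f{\left(F,b \right)} = 5 + F$
$K = 1$
$c{\left(M,L \right)} = \left(6 + L\right)^{2}$ ($c{\left(M,L \right)} = \left(1 + \left(5 + L\right)\right)^{2} = \left(6 + L\right)^{2}$)
$\frac{1}{c{\left(91 + 67,111 \right)} - 6489} = \frac{1}{\left(6 + 111\right)^{2} - 6489} = \frac{1}{117^{2} - 6489} = \frac{1}{13689 - 6489} = \frac{1}{7200}$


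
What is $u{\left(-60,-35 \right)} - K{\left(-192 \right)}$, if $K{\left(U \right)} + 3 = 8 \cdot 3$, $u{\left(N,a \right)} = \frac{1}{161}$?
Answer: $- \frac{3380}{161} \approx -20.994$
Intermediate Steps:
$u{\left(N,a \right)} = \frac{1}{161}$
$K{\left(U \right)} = 21$ ($K{\left(U \right)} = -3 + 8 \cdot 3 = -3 + 24 = 21$)
$u{\left(-60,-35 \right)} - K{\left(-192 \right)} = \frac{1}{161} - 21 = - \frac{3380}{161}$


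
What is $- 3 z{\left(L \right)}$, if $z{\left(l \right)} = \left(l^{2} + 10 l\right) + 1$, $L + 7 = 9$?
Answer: $-75$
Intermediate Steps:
$L = 2$ ($L = -7 + 9 = 2$)
$z{\left(l \right)} = 1 + l^{2} + 10 l$
$- 3 z{\left(L \right)} = - 3 \left(1 + 2^{2} + 10 \cdot 2\right) = - 3 \left(1 + 4 + 20\right) = \left(-3\right) 25 = -75$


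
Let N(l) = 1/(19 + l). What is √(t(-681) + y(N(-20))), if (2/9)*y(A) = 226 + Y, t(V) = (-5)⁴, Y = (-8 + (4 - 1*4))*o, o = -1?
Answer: √1678 ≈ 40.963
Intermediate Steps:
Y = 8 (Y = (-8 + (4 - 1*4))*(-1) = (-8 + (4 - 4))*(-1) = (-8 + 0)*(-1) = -8*(-1) = 8)
t(V) = 625
y(A) = 1053 (y(A) = 9*(226 + 8)/2 = (9/2)*234 = 1053)
√(t(-681) + y(N(-20))) = √(625 + 1053) = √1678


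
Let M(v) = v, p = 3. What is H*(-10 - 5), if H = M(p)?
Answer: -45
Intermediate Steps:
H = 3
H*(-10 - 5) = 3*(-10 - 5) = 3*(-15) = -45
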